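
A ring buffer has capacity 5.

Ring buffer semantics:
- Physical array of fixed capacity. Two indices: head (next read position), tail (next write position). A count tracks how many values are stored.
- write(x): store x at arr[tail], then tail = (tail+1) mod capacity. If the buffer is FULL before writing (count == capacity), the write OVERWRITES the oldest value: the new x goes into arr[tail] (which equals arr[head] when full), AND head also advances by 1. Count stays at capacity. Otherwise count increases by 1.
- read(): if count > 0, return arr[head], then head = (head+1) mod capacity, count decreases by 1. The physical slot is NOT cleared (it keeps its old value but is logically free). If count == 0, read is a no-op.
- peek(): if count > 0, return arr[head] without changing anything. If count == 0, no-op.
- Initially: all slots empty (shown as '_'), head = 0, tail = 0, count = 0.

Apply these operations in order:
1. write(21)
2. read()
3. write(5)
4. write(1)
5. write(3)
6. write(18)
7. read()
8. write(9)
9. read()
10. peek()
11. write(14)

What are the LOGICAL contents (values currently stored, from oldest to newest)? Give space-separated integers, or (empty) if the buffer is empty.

After op 1 (write(21)): arr=[21 _ _ _ _] head=0 tail=1 count=1
After op 2 (read()): arr=[21 _ _ _ _] head=1 tail=1 count=0
After op 3 (write(5)): arr=[21 5 _ _ _] head=1 tail=2 count=1
After op 4 (write(1)): arr=[21 5 1 _ _] head=1 tail=3 count=2
After op 5 (write(3)): arr=[21 5 1 3 _] head=1 tail=4 count=3
After op 6 (write(18)): arr=[21 5 1 3 18] head=1 tail=0 count=4
After op 7 (read()): arr=[21 5 1 3 18] head=2 tail=0 count=3
After op 8 (write(9)): arr=[9 5 1 3 18] head=2 tail=1 count=4
After op 9 (read()): arr=[9 5 1 3 18] head=3 tail=1 count=3
After op 10 (peek()): arr=[9 5 1 3 18] head=3 tail=1 count=3
After op 11 (write(14)): arr=[9 14 1 3 18] head=3 tail=2 count=4

Answer: 3 18 9 14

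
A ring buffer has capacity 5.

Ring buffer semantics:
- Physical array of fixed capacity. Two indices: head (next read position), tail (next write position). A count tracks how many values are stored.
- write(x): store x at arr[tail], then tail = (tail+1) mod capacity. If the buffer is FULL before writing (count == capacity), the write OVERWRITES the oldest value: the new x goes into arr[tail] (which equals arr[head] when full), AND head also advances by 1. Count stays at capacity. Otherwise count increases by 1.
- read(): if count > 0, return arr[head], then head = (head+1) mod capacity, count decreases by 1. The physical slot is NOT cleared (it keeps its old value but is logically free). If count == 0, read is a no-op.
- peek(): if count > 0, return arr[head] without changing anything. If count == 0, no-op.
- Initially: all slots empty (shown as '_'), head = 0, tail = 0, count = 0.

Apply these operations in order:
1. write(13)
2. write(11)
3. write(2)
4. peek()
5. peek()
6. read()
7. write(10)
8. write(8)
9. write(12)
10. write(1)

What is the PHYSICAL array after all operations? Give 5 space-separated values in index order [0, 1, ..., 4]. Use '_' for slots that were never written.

Answer: 12 1 2 10 8

Derivation:
After op 1 (write(13)): arr=[13 _ _ _ _] head=0 tail=1 count=1
After op 2 (write(11)): arr=[13 11 _ _ _] head=0 tail=2 count=2
After op 3 (write(2)): arr=[13 11 2 _ _] head=0 tail=3 count=3
After op 4 (peek()): arr=[13 11 2 _ _] head=0 tail=3 count=3
After op 5 (peek()): arr=[13 11 2 _ _] head=0 tail=3 count=3
After op 6 (read()): arr=[13 11 2 _ _] head=1 tail=3 count=2
After op 7 (write(10)): arr=[13 11 2 10 _] head=1 tail=4 count=3
After op 8 (write(8)): arr=[13 11 2 10 8] head=1 tail=0 count=4
After op 9 (write(12)): arr=[12 11 2 10 8] head=1 tail=1 count=5
After op 10 (write(1)): arr=[12 1 2 10 8] head=2 tail=2 count=5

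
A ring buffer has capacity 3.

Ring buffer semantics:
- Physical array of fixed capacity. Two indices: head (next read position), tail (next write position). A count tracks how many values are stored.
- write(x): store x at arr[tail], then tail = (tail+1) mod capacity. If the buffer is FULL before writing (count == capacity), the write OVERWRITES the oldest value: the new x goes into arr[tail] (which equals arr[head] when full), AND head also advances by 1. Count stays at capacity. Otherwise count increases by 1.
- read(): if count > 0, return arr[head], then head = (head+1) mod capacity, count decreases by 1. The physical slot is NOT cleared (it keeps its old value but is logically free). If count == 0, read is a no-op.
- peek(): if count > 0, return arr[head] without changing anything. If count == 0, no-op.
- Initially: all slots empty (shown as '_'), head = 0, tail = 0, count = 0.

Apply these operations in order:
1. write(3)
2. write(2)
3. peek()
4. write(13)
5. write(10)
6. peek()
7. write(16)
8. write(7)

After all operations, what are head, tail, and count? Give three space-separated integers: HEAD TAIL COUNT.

Answer: 0 0 3

Derivation:
After op 1 (write(3)): arr=[3 _ _] head=0 tail=1 count=1
After op 2 (write(2)): arr=[3 2 _] head=0 tail=2 count=2
After op 3 (peek()): arr=[3 2 _] head=0 tail=2 count=2
After op 4 (write(13)): arr=[3 2 13] head=0 tail=0 count=3
After op 5 (write(10)): arr=[10 2 13] head=1 tail=1 count=3
After op 6 (peek()): arr=[10 2 13] head=1 tail=1 count=3
After op 7 (write(16)): arr=[10 16 13] head=2 tail=2 count=3
After op 8 (write(7)): arr=[10 16 7] head=0 tail=0 count=3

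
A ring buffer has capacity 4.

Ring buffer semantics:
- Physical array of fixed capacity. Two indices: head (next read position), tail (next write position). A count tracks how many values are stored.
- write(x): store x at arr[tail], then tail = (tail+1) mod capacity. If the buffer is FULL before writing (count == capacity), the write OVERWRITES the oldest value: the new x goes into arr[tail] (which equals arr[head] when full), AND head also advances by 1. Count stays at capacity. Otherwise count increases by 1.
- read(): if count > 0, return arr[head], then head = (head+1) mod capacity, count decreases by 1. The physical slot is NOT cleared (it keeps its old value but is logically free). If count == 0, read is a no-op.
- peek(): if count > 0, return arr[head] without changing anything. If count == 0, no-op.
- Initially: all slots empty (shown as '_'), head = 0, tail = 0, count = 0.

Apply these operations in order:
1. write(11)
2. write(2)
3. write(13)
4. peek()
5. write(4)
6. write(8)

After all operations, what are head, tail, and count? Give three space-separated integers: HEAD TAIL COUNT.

After op 1 (write(11)): arr=[11 _ _ _] head=0 tail=1 count=1
After op 2 (write(2)): arr=[11 2 _ _] head=0 tail=2 count=2
After op 3 (write(13)): arr=[11 2 13 _] head=0 tail=3 count=3
After op 4 (peek()): arr=[11 2 13 _] head=0 tail=3 count=3
After op 5 (write(4)): arr=[11 2 13 4] head=0 tail=0 count=4
After op 6 (write(8)): arr=[8 2 13 4] head=1 tail=1 count=4

Answer: 1 1 4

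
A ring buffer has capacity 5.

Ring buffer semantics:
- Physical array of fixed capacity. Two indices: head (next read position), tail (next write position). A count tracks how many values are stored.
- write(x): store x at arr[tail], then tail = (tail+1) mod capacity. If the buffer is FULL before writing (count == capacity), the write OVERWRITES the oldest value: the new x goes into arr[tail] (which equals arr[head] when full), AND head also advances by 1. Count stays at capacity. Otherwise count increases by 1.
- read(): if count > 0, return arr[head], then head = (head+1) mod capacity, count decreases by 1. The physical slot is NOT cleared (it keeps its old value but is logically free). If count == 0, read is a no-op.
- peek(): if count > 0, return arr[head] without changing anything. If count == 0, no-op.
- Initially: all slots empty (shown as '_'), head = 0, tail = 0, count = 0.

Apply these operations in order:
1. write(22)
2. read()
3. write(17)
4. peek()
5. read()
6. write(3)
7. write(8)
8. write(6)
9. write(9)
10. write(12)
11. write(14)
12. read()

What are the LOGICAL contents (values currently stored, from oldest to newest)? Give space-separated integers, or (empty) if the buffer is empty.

Answer: 6 9 12 14

Derivation:
After op 1 (write(22)): arr=[22 _ _ _ _] head=0 tail=1 count=1
After op 2 (read()): arr=[22 _ _ _ _] head=1 tail=1 count=0
After op 3 (write(17)): arr=[22 17 _ _ _] head=1 tail=2 count=1
After op 4 (peek()): arr=[22 17 _ _ _] head=1 tail=2 count=1
After op 5 (read()): arr=[22 17 _ _ _] head=2 tail=2 count=0
After op 6 (write(3)): arr=[22 17 3 _ _] head=2 tail=3 count=1
After op 7 (write(8)): arr=[22 17 3 8 _] head=2 tail=4 count=2
After op 8 (write(6)): arr=[22 17 3 8 6] head=2 tail=0 count=3
After op 9 (write(9)): arr=[9 17 3 8 6] head=2 tail=1 count=4
After op 10 (write(12)): arr=[9 12 3 8 6] head=2 tail=2 count=5
After op 11 (write(14)): arr=[9 12 14 8 6] head=3 tail=3 count=5
After op 12 (read()): arr=[9 12 14 8 6] head=4 tail=3 count=4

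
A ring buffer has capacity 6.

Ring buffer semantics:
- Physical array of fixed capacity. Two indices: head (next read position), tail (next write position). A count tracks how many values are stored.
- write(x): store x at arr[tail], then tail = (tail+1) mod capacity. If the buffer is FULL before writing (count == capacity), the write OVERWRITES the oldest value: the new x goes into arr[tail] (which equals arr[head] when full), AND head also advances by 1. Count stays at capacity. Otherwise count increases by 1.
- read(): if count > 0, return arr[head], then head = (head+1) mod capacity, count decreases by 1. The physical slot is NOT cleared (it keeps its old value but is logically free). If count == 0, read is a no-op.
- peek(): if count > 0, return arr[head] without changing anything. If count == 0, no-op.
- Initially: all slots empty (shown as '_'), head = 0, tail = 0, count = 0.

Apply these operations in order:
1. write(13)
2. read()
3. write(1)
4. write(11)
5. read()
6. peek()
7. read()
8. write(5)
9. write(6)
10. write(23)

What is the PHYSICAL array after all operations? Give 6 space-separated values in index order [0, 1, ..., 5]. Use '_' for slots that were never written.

Answer: 13 1 11 5 6 23

Derivation:
After op 1 (write(13)): arr=[13 _ _ _ _ _] head=0 tail=1 count=1
After op 2 (read()): arr=[13 _ _ _ _ _] head=1 tail=1 count=0
After op 3 (write(1)): arr=[13 1 _ _ _ _] head=1 tail=2 count=1
After op 4 (write(11)): arr=[13 1 11 _ _ _] head=1 tail=3 count=2
After op 5 (read()): arr=[13 1 11 _ _ _] head=2 tail=3 count=1
After op 6 (peek()): arr=[13 1 11 _ _ _] head=2 tail=3 count=1
After op 7 (read()): arr=[13 1 11 _ _ _] head=3 tail=3 count=0
After op 8 (write(5)): arr=[13 1 11 5 _ _] head=3 tail=4 count=1
After op 9 (write(6)): arr=[13 1 11 5 6 _] head=3 tail=5 count=2
After op 10 (write(23)): arr=[13 1 11 5 6 23] head=3 tail=0 count=3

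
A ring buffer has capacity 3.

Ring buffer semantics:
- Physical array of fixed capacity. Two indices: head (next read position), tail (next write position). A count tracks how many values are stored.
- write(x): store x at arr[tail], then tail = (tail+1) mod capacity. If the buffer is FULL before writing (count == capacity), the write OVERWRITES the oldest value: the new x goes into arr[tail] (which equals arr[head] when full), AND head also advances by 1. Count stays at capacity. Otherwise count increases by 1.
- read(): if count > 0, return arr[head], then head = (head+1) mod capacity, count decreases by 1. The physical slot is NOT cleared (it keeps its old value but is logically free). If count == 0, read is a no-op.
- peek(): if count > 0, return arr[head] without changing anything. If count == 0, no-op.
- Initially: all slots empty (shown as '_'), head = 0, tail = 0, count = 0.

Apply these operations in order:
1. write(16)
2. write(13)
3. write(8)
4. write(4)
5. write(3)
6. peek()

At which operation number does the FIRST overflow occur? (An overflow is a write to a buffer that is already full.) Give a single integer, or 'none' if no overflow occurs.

After op 1 (write(16)): arr=[16 _ _] head=0 tail=1 count=1
After op 2 (write(13)): arr=[16 13 _] head=0 tail=2 count=2
After op 3 (write(8)): arr=[16 13 8] head=0 tail=0 count=3
After op 4 (write(4)): arr=[4 13 8] head=1 tail=1 count=3
After op 5 (write(3)): arr=[4 3 8] head=2 tail=2 count=3
After op 6 (peek()): arr=[4 3 8] head=2 tail=2 count=3

Answer: 4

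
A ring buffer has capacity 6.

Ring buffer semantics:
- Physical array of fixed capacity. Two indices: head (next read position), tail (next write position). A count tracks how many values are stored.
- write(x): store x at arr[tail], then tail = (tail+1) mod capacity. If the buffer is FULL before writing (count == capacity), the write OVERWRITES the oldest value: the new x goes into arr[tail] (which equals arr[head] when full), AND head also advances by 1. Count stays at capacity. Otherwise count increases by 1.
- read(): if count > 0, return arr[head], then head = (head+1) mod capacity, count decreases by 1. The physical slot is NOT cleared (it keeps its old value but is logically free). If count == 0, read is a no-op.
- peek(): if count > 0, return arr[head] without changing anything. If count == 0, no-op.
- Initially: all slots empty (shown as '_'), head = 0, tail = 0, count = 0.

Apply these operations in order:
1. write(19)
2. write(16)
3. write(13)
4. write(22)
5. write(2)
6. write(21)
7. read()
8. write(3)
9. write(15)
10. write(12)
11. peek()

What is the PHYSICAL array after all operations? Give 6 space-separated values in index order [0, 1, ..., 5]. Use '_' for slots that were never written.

After op 1 (write(19)): arr=[19 _ _ _ _ _] head=0 tail=1 count=1
After op 2 (write(16)): arr=[19 16 _ _ _ _] head=0 tail=2 count=2
After op 3 (write(13)): arr=[19 16 13 _ _ _] head=0 tail=3 count=3
After op 4 (write(22)): arr=[19 16 13 22 _ _] head=0 tail=4 count=4
After op 5 (write(2)): arr=[19 16 13 22 2 _] head=0 tail=5 count=5
After op 6 (write(21)): arr=[19 16 13 22 2 21] head=0 tail=0 count=6
After op 7 (read()): arr=[19 16 13 22 2 21] head=1 tail=0 count=5
After op 8 (write(3)): arr=[3 16 13 22 2 21] head=1 tail=1 count=6
After op 9 (write(15)): arr=[3 15 13 22 2 21] head=2 tail=2 count=6
After op 10 (write(12)): arr=[3 15 12 22 2 21] head=3 tail=3 count=6
After op 11 (peek()): arr=[3 15 12 22 2 21] head=3 tail=3 count=6

Answer: 3 15 12 22 2 21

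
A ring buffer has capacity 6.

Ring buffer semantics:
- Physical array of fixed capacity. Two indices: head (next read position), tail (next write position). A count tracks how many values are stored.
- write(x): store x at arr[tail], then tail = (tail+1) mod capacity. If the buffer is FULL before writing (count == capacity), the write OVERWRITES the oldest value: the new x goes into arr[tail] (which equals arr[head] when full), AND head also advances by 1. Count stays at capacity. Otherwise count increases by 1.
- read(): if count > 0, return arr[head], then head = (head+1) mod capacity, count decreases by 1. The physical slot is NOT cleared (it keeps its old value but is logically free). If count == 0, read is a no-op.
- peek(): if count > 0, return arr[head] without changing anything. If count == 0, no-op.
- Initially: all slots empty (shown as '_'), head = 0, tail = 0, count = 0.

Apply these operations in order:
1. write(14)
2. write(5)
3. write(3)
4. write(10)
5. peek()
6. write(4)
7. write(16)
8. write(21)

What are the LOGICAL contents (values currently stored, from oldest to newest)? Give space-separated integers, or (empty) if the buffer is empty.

After op 1 (write(14)): arr=[14 _ _ _ _ _] head=0 tail=1 count=1
After op 2 (write(5)): arr=[14 5 _ _ _ _] head=0 tail=2 count=2
After op 3 (write(3)): arr=[14 5 3 _ _ _] head=0 tail=3 count=3
After op 4 (write(10)): arr=[14 5 3 10 _ _] head=0 tail=4 count=4
After op 5 (peek()): arr=[14 5 3 10 _ _] head=0 tail=4 count=4
After op 6 (write(4)): arr=[14 5 3 10 4 _] head=0 tail=5 count=5
After op 7 (write(16)): arr=[14 5 3 10 4 16] head=0 tail=0 count=6
After op 8 (write(21)): arr=[21 5 3 10 4 16] head=1 tail=1 count=6

Answer: 5 3 10 4 16 21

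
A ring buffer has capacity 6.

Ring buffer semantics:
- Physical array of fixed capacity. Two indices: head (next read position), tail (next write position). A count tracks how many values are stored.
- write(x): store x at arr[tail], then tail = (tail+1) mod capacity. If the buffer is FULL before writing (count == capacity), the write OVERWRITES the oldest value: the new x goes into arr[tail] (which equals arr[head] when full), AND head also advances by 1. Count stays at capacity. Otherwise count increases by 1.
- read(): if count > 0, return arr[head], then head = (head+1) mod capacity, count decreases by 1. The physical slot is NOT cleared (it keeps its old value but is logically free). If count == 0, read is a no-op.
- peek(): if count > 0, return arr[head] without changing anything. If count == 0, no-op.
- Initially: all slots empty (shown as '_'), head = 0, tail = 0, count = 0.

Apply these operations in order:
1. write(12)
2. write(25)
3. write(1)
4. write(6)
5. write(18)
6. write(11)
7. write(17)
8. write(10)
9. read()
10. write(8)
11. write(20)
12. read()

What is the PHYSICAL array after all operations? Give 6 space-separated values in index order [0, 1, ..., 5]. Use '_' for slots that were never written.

After op 1 (write(12)): arr=[12 _ _ _ _ _] head=0 tail=1 count=1
After op 2 (write(25)): arr=[12 25 _ _ _ _] head=0 tail=2 count=2
After op 3 (write(1)): arr=[12 25 1 _ _ _] head=0 tail=3 count=3
After op 4 (write(6)): arr=[12 25 1 6 _ _] head=0 tail=4 count=4
After op 5 (write(18)): arr=[12 25 1 6 18 _] head=0 tail=5 count=5
After op 6 (write(11)): arr=[12 25 1 6 18 11] head=0 tail=0 count=6
After op 7 (write(17)): arr=[17 25 1 6 18 11] head=1 tail=1 count=6
After op 8 (write(10)): arr=[17 10 1 6 18 11] head=2 tail=2 count=6
After op 9 (read()): arr=[17 10 1 6 18 11] head=3 tail=2 count=5
After op 10 (write(8)): arr=[17 10 8 6 18 11] head=3 tail=3 count=6
After op 11 (write(20)): arr=[17 10 8 20 18 11] head=4 tail=4 count=6
After op 12 (read()): arr=[17 10 8 20 18 11] head=5 tail=4 count=5

Answer: 17 10 8 20 18 11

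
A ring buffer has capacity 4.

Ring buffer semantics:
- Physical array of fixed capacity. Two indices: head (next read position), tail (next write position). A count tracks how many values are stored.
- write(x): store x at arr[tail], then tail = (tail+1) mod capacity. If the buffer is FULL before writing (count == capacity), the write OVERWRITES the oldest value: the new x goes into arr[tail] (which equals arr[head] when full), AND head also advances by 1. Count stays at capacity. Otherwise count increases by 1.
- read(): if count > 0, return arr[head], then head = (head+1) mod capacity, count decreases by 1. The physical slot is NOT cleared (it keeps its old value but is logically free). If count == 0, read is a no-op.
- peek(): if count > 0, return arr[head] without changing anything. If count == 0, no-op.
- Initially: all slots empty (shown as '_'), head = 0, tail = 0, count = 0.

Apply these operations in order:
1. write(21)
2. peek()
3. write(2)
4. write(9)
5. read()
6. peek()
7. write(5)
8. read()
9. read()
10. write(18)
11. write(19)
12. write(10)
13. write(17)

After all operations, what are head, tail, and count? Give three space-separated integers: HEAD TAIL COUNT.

Answer: 0 0 4

Derivation:
After op 1 (write(21)): arr=[21 _ _ _] head=0 tail=1 count=1
After op 2 (peek()): arr=[21 _ _ _] head=0 tail=1 count=1
After op 3 (write(2)): arr=[21 2 _ _] head=0 tail=2 count=2
After op 4 (write(9)): arr=[21 2 9 _] head=0 tail=3 count=3
After op 5 (read()): arr=[21 2 9 _] head=1 tail=3 count=2
After op 6 (peek()): arr=[21 2 9 _] head=1 tail=3 count=2
After op 7 (write(5)): arr=[21 2 9 5] head=1 tail=0 count=3
After op 8 (read()): arr=[21 2 9 5] head=2 tail=0 count=2
After op 9 (read()): arr=[21 2 9 5] head=3 tail=0 count=1
After op 10 (write(18)): arr=[18 2 9 5] head=3 tail=1 count=2
After op 11 (write(19)): arr=[18 19 9 5] head=3 tail=2 count=3
After op 12 (write(10)): arr=[18 19 10 5] head=3 tail=3 count=4
After op 13 (write(17)): arr=[18 19 10 17] head=0 tail=0 count=4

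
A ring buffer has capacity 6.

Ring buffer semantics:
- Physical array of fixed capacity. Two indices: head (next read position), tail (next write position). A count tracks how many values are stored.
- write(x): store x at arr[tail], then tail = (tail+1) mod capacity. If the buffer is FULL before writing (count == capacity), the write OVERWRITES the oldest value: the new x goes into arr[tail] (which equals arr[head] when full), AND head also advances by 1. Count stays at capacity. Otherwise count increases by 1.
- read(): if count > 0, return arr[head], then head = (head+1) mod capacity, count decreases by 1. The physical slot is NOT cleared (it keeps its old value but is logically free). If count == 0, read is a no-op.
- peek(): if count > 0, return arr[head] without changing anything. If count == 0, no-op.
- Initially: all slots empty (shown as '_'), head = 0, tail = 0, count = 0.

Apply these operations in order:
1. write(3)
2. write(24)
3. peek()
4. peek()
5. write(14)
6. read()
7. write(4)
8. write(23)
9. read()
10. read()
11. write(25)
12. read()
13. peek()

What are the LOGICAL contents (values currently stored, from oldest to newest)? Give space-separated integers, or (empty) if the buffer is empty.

Answer: 23 25

Derivation:
After op 1 (write(3)): arr=[3 _ _ _ _ _] head=0 tail=1 count=1
After op 2 (write(24)): arr=[3 24 _ _ _ _] head=0 tail=2 count=2
After op 3 (peek()): arr=[3 24 _ _ _ _] head=0 tail=2 count=2
After op 4 (peek()): arr=[3 24 _ _ _ _] head=0 tail=2 count=2
After op 5 (write(14)): arr=[3 24 14 _ _ _] head=0 tail=3 count=3
After op 6 (read()): arr=[3 24 14 _ _ _] head=1 tail=3 count=2
After op 7 (write(4)): arr=[3 24 14 4 _ _] head=1 tail=4 count=3
After op 8 (write(23)): arr=[3 24 14 4 23 _] head=1 tail=5 count=4
After op 9 (read()): arr=[3 24 14 4 23 _] head=2 tail=5 count=3
After op 10 (read()): arr=[3 24 14 4 23 _] head=3 tail=5 count=2
After op 11 (write(25)): arr=[3 24 14 4 23 25] head=3 tail=0 count=3
After op 12 (read()): arr=[3 24 14 4 23 25] head=4 tail=0 count=2
After op 13 (peek()): arr=[3 24 14 4 23 25] head=4 tail=0 count=2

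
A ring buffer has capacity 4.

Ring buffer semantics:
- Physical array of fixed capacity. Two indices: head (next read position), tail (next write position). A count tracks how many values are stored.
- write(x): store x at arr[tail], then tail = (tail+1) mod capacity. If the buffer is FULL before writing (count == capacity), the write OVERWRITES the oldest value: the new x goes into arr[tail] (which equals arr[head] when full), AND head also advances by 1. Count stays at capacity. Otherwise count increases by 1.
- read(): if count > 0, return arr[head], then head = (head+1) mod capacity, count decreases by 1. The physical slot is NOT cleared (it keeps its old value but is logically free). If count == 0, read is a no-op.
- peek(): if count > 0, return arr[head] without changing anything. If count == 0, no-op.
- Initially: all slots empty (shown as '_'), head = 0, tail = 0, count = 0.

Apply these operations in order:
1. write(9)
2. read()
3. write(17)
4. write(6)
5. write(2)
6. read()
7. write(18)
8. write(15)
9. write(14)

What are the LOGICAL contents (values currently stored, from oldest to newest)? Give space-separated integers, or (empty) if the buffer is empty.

After op 1 (write(9)): arr=[9 _ _ _] head=0 tail=1 count=1
After op 2 (read()): arr=[9 _ _ _] head=1 tail=1 count=0
After op 3 (write(17)): arr=[9 17 _ _] head=1 tail=2 count=1
After op 4 (write(6)): arr=[9 17 6 _] head=1 tail=3 count=2
After op 5 (write(2)): arr=[9 17 6 2] head=1 tail=0 count=3
After op 6 (read()): arr=[9 17 6 2] head=2 tail=0 count=2
After op 7 (write(18)): arr=[18 17 6 2] head=2 tail=1 count=3
After op 8 (write(15)): arr=[18 15 6 2] head=2 tail=2 count=4
After op 9 (write(14)): arr=[18 15 14 2] head=3 tail=3 count=4

Answer: 2 18 15 14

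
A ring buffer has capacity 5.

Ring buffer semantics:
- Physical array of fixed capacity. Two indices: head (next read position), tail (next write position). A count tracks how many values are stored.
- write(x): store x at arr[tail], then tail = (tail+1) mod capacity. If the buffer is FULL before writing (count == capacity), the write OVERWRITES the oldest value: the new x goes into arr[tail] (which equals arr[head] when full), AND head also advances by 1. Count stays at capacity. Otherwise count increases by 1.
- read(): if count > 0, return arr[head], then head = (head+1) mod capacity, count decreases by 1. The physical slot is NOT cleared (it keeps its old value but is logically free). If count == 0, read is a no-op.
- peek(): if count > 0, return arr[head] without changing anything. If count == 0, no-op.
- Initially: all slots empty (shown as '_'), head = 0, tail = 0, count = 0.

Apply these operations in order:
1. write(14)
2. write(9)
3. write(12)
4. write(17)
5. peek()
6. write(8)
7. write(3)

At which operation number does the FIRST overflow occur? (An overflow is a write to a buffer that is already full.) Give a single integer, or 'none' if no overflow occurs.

After op 1 (write(14)): arr=[14 _ _ _ _] head=0 tail=1 count=1
After op 2 (write(9)): arr=[14 9 _ _ _] head=0 tail=2 count=2
After op 3 (write(12)): arr=[14 9 12 _ _] head=0 tail=3 count=3
After op 4 (write(17)): arr=[14 9 12 17 _] head=0 tail=4 count=4
After op 5 (peek()): arr=[14 9 12 17 _] head=0 tail=4 count=4
After op 6 (write(8)): arr=[14 9 12 17 8] head=0 tail=0 count=5
After op 7 (write(3)): arr=[3 9 12 17 8] head=1 tail=1 count=5

Answer: 7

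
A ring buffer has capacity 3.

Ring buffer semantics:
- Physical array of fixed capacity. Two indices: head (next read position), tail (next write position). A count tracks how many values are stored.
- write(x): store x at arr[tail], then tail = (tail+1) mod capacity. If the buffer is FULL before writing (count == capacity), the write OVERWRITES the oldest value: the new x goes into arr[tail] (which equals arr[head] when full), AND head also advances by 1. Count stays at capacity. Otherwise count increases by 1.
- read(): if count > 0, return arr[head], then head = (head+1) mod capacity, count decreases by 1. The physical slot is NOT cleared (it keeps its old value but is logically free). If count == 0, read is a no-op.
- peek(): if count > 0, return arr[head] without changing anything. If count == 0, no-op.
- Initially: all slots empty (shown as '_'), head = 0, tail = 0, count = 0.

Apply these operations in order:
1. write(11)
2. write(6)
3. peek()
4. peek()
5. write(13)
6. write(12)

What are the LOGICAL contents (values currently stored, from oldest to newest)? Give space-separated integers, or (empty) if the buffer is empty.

After op 1 (write(11)): arr=[11 _ _] head=0 tail=1 count=1
After op 2 (write(6)): arr=[11 6 _] head=0 tail=2 count=2
After op 3 (peek()): arr=[11 6 _] head=0 tail=2 count=2
After op 4 (peek()): arr=[11 6 _] head=0 tail=2 count=2
After op 5 (write(13)): arr=[11 6 13] head=0 tail=0 count=3
After op 6 (write(12)): arr=[12 6 13] head=1 tail=1 count=3

Answer: 6 13 12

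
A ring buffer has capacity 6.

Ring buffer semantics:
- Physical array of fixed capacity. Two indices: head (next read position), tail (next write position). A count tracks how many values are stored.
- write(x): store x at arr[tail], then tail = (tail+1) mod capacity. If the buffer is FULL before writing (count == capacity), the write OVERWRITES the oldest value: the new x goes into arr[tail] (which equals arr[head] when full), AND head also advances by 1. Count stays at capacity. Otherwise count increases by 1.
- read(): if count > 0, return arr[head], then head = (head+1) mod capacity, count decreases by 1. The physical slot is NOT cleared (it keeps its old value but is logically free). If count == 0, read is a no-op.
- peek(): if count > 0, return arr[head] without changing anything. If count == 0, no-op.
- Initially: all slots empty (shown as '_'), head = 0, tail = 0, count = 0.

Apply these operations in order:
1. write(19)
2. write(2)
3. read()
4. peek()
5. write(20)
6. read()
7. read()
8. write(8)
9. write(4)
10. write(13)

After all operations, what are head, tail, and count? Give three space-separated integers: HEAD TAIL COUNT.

After op 1 (write(19)): arr=[19 _ _ _ _ _] head=0 tail=1 count=1
After op 2 (write(2)): arr=[19 2 _ _ _ _] head=0 tail=2 count=2
After op 3 (read()): arr=[19 2 _ _ _ _] head=1 tail=2 count=1
After op 4 (peek()): arr=[19 2 _ _ _ _] head=1 tail=2 count=1
After op 5 (write(20)): arr=[19 2 20 _ _ _] head=1 tail=3 count=2
After op 6 (read()): arr=[19 2 20 _ _ _] head=2 tail=3 count=1
After op 7 (read()): arr=[19 2 20 _ _ _] head=3 tail=3 count=0
After op 8 (write(8)): arr=[19 2 20 8 _ _] head=3 tail=4 count=1
After op 9 (write(4)): arr=[19 2 20 8 4 _] head=3 tail=5 count=2
After op 10 (write(13)): arr=[19 2 20 8 4 13] head=3 tail=0 count=3

Answer: 3 0 3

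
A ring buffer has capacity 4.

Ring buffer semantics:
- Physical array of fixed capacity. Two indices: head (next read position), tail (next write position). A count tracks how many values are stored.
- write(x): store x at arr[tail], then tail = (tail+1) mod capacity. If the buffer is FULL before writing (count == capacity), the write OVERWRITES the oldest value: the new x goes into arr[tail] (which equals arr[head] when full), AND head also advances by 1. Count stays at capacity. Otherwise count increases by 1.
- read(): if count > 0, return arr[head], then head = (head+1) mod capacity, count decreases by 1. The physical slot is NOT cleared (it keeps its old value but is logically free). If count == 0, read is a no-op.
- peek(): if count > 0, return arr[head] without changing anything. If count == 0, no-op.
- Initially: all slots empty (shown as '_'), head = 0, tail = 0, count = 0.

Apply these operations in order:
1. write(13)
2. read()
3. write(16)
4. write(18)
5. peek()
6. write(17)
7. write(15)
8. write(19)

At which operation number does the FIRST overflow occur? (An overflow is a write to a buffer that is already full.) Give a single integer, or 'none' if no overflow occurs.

Answer: 8

Derivation:
After op 1 (write(13)): arr=[13 _ _ _] head=0 tail=1 count=1
After op 2 (read()): arr=[13 _ _ _] head=1 tail=1 count=0
After op 3 (write(16)): arr=[13 16 _ _] head=1 tail=2 count=1
After op 4 (write(18)): arr=[13 16 18 _] head=1 tail=3 count=2
After op 5 (peek()): arr=[13 16 18 _] head=1 tail=3 count=2
After op 6 (write(17)): arr=[13 16 18 17] head=1 tail=0 count=3
After op 7 (write(15)): arr=[15 16 18 17] head=1 tail=1 count=4
After op 8 (write(19)): arr=[15 19 18 17] head=2 tail=2 count=4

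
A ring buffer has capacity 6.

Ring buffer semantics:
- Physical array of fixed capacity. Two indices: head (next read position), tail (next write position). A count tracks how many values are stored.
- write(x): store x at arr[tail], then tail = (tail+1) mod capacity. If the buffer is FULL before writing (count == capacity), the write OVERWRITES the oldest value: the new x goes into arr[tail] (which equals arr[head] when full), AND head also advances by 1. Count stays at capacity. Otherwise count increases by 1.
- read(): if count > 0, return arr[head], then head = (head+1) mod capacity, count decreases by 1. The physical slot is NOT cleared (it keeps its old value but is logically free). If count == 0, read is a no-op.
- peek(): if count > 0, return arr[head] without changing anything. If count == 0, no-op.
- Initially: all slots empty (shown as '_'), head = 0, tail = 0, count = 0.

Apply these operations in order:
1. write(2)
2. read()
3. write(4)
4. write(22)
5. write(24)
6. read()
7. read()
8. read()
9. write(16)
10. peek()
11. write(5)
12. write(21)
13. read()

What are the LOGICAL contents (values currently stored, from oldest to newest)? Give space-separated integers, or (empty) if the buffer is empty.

After op 1 (write(2)): arr=[2 _ _ _ _ _] head=0 tail=1 count=1
After op 2 (read()): arr=[2 _ _ _ _ _] head=1 tail=1 count=0
After op 3 (write(4)): arr=[2 4 _ _ _ _] head=1 tail=2 count=1
After op 4 (write(22)): arr=[2 4 22 _ _ _] head=1 tail=3 count=2
After op 5 (write(24)): arr=[2 4 22 24 _ _] head=1 tail=4 count=3
After op 6 (read()): arr=[2 4 22 24 _ _] head=2 tail=4 count=2
After op 7 (read()): arr=[2 4 22 24 _ _] head=3 tail=4 count=1
After op 8 (read()): arr=[2 4 22 24 _ _] head=4 tail=4 count=0
After op 9 (write(16)): arr=[2 4 22 24 16 _] head=4 tail=5 count=1
After op 10 (peek()): arr=[2 4 22 24 16 _] head=4 tail=5 count=1
After op 11 (write(5)): arr=[2 4 22 24 16 5] head=4 tail=0 count=2
After op 12 (write(21)): arr=[21 4 22 24 16 5] head=4 tail=1 count=3
After op 13 (read()): arr=[21 4 22 24 16 5] head=5 tail=1 count=2

Answer: 5 21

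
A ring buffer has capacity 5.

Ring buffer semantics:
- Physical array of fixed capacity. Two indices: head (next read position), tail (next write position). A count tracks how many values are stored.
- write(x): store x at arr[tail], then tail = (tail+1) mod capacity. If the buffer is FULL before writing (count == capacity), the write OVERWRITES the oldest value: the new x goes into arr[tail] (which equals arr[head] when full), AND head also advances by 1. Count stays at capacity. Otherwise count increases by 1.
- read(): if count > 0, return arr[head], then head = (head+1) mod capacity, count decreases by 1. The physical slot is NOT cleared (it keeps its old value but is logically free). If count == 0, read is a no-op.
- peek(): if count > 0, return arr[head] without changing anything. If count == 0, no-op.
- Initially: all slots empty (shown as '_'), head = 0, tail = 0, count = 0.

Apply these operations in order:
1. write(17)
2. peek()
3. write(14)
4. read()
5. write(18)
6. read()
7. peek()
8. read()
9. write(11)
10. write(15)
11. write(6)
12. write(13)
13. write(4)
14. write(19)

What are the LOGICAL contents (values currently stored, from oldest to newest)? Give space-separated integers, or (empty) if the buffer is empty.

After op 1 (write(17)): arr=[17 _ _ _ _] head=0 tail=1 count=1
After op 2 (peek()): arr=[17 _ _ _ _] head=0 tail=1 count=1
After op 3 (write(14)): arr=[17 14 _ _ _] head=0 tail=2 count=2
After op 4 (read()): arr=[17 14 _ _ _] head=1 tail=2 count=1
After op 5 (write(18)): arr=[17 14 18 _ _] head=1 tail=3 count=2
After op 6 (read()): arr=[17 14 18 _ _] head=2 tail=3 count=1
After op 7 (peek()): arr=[17 14 18 _ _] head=2 tail=3 count=1
After op 8 (read()): arr=[17 14 18 _ _] head=3 tail=3 count=0
After op 9 (write(11)): arr=[17 14 18 11 _] head=3 tail=4 count=1
After op 10 (write(15)): arr=[17 14 18 11 15] head=3 tail=0 count=2
After op 11 (write(6)): arr=[6 14 18 11 15] head=3 tail=1 count=3
After op 12 (write(13)): arr=[6 13 18 11 15] head=3 tail=2 count=4
After op 13 (write(4)): arr=[6 13 4 11 15] head=3 tail=3 count=5
After op 14 (write(19)): arr=[6 13 4 19 15] head=4 tail=4 count=5

Answer: 15 6 13 4 19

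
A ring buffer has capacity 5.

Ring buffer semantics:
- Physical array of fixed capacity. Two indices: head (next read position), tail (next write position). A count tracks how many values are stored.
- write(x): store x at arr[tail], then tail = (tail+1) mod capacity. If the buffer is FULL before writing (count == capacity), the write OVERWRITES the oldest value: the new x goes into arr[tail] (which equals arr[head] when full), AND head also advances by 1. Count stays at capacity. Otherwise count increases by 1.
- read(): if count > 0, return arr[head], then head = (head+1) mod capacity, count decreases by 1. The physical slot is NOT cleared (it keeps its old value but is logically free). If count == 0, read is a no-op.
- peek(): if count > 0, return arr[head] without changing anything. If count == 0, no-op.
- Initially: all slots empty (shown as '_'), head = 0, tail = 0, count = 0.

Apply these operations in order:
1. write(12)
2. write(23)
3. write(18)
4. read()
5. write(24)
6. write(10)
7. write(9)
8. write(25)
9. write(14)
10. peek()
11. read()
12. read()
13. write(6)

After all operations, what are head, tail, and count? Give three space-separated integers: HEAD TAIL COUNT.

After op 1 (write(12)): arr=[12 _ _ _ _] head=0 tail=1 count=1
After op 2 (write(23)): arr=[12 23 _ _ _] head=0 tail=2 count=2
After op 3 (write(18)): arr=[12 23 18 _ _] head=0 tail=3 count=3
After op 4 (read()): arr=[12 23 18 _ _] head=1 tail=3 count=2
After op 5 (write(24)): arr=[12 23 18 24 _] head=1 tail=4 count=3
After op 6 (write(10)): arr=[12 23 18 24 10] head=1 tail=0 count=4
After op 7 (write(9)): arr=[9 23 18 24 10] head=1 tail=1 count=5
After op 8 (write(25)): arr=[9 25 18 24 10] head=2 tail=2 count=5
After op 9 (write(14)): arr=[9 25 14 24 10] head=3 tail=3 count=5
After op 10 (peek()): arr=[9 25 14 24 10] head=3 tail=3 count=5
After op 11 (read()): arr=[9 25 14 24 10] head=4 tail=3 count=4
After op 12 (read()): arr=[9 25 14 24 10] head=0 tail=3 count=3
After op 13 (write(6)): arr=[9 25 14 6 10] head=0 tail=4 count=4

Answer: 0 4 4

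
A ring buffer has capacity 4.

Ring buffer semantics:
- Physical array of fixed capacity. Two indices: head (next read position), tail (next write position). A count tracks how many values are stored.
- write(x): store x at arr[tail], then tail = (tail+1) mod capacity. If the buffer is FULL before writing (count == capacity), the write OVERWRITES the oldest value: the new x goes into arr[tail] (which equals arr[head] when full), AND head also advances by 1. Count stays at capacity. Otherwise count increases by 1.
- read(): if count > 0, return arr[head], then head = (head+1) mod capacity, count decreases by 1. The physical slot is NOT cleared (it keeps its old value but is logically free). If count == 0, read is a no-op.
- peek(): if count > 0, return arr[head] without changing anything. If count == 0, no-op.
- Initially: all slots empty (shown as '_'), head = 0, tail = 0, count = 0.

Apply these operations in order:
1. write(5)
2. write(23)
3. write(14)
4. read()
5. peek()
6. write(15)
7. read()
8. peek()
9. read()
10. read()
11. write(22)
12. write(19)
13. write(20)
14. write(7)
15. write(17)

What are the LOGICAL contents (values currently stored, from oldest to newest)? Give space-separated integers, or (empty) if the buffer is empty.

Answer: 19 20 7 17

Derivation:
After op 1 (write(5)): arr=[5 _ _ _] head=0 tail=1 count=1
After op 2 (write(23)): arr=[5 23 _ _] head=0 tail=2 count=2
After op 3 (write(14)): arr=[5 23 14 _] head=0 tail=3 count=3
After op 4 (read()): arr=[5 23 14 _] head=1 tail=3 count=2
After op 5 (peek()): arr=[5 23 14 _] head=1 tail=3 count=2
After op 6 (write(15)): arr=[5 23 14 15] head=1 tail=0 count=3
After op 7 (read()): arr=[5 23 14 15] head=2 tail=0 count=2
After op 8 (peek()): arr=[5 23 14 15] head=2 tail=0 count=2
After op 9 (read()): arr=[5 23 14 15] head=3 tail=0 count=1
After op 10 (read()): arr=[5 23 14 15] head=0 tail=0 count=0
After op 11 (write(22)): arr=[22 23 14 15] head=0 tail=1 count=1
After op 12 (write(19)): arr=[22 19 14 15] head=0 tail=2 count=2
After op 13 (write(20)): arr=[22 19 20 15] head=0 tail=3 count=3
After op 14 (write(7)): arr=[22 19 20 7] head=0 tail=0 count=4
After op 15 (write(17)): arr=[17 19 20 7] head=1 tail=1 count=4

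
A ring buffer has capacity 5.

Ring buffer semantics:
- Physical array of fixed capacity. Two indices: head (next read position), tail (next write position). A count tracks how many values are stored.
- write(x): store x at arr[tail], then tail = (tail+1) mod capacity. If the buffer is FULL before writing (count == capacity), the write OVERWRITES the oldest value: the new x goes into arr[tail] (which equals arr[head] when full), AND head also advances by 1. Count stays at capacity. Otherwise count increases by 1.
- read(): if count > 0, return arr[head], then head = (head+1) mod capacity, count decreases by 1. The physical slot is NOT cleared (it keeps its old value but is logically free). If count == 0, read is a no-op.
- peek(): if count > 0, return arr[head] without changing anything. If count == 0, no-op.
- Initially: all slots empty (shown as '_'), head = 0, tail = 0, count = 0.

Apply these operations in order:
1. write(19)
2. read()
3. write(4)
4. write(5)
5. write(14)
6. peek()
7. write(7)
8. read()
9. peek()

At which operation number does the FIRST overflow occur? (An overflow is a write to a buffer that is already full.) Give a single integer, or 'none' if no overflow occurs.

Answer: none

Derivation:
After op 1 (write(19)): arr=[19 _ _ _ _] head=0 tail=1 count=1
After op 2 (read()): arr=[19 _ _ _ _] head=1 tail=1 count=0
After op 3 (write(4)): arr=[19 4 _ _ _] head=1 tail=2 count=1
After op 4 (write(5)): arr=[19 4 5 _ _] head=1 tail=3 count=2
After op 5 (write(14)): arr=[19 4 5 14 _] head=1 tail=4 count=3
After op 6 (peek()): arr=[19 4 5 14 _] head=1 tail=4 count=3
After op 7 (write(7)): arr=[19 4 5 14 7] head=1 tail=0 count=4
After op 8 (read()): arr=[19 4 5 14 7] head=2 tail=0 count=3
After op 9 (peek()): arr=[19 4 5 14 7] head=2 tail=0 count=3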